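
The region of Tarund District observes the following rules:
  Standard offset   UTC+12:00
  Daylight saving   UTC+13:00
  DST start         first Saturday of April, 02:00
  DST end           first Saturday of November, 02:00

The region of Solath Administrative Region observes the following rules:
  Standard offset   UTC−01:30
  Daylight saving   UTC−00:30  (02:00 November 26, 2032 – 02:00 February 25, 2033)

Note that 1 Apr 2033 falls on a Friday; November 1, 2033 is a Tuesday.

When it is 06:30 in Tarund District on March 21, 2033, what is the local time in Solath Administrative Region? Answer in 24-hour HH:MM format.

17:00

1 April 2033 is a Friday, so the first Saturday is April 2.
1 November 2033 is a Tuesday, so the first Saturday is November 5.
March 21, 2033 does not fall between 2 April and 5 November, so daylight saving is not in effect and Tarund District is at UTC+12:00.
06:30 Tarund District − 12h = 18:30 UTC (rolling into the previous day, 20 March 2033).
At the standard offset (UTC−01:30), 18:30 UTC − 1h30m = 17:00 Solath Administrative Region standard time.
The standard-time date in Solath Administrative Region, March 20, 2033, does not fall between 26 November 2032 and 25 February 2033, so daylight saving is not in effect and Solath Administrative Region is at UTC−01:30.
18:30 UTC − 1h30m = 17:00 Solath Administrative Region.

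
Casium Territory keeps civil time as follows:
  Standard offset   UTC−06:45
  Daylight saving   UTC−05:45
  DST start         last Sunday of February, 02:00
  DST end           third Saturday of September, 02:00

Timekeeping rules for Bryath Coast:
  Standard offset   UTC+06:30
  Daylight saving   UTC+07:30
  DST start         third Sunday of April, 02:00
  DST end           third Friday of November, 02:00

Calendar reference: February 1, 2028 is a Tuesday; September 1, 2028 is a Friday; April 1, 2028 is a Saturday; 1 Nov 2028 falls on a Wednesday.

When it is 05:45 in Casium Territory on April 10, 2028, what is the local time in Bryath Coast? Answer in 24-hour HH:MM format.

18:00

1 February 2028 is a Tuesday, so Sundays fall on 6, 13, 20, 27; the last is February 27.
1 September 2028 is a Friday, so the first Saturday is September 2 and the third is September 16.
April 10, 2028 falls between 27 February and 16 September, so daylight saving is in effect and Casium Territory is at UTC−05:45.
05:45 Casium Territory + 5h45m = 11:30 UTC.
1 April 2028 is a Saturday, so the first Sunday is April 2 and the third is April 16.
1 November 2028 is a Wednesday, so the first Friday is November 3 and the third is November 17.
At the standard offset (UTC+06:30), 11:30 UTC + 6h30m = 18:00 Bryath Coast standard time.
The standard-time date in Bryath Coast, April 10, 2028, is outside the daylight-saving period (16 April – 17 November), so Bryath Coast is on standard time, UTC+06:30.
11:30 UTC + 6h30m = 18:00 Bryath Coast.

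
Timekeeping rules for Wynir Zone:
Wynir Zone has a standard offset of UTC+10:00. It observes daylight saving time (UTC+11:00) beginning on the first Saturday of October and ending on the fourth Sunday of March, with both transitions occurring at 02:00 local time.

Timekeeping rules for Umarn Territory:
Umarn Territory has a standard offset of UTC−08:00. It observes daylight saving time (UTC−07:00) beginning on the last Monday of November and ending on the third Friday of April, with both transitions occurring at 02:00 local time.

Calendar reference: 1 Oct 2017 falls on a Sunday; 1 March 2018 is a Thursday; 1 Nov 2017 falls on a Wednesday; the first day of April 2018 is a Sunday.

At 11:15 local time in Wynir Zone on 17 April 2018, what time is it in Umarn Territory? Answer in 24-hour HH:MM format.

18:15

1 October 2017 is a Sunday, so the first Saturday is October 7.
1 March 2018 is a Thursday, so the first Sunday is March 4 and the fourth is March 25.
17 April 2018 is outside the daylight-saving period (7 October 2017 – 25 March 2018), so Wynir Zone is on standard time, UTC+10:00.
11:15 Wynir Zone − 10h = 01:15 UTC.
1 November 2017 is a Wednesday, so Mondays fall on 6, 13, 20, 27; the last is November 27.
1 April 2018 is a Sunday, so the first Friday is April 6 and the third is April 20.
At the standard offset (UTC−08:00), 01:15 UTC − 8h = 17:15 Umarn Territory standard time (rolling into the previous day, 16 April 2018).
The standard-time date in Umarn Territory, 16 April 2018, lies within the daylight-saving period (27 November 2017 – 20 April 2018), so Umarn Territory is on daylight time, UTC−07:00.
01:15 UTC − 7h = 18:15 Umarn Territory (rolling into the previous day, 16 April 2018).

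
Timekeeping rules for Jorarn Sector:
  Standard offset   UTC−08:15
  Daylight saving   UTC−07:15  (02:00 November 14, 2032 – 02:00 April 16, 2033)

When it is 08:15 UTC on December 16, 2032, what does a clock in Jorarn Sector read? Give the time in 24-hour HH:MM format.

At the standard offset (UTC−08:15), 08:15 UTC − 8h15m = 00:00 Jorarn Sector standard time.
The standard-time date in Jorarn Sector, December 16, 2032, lies within the daylight-saving period (14 November 2032 – 16 April 2033), so Jorarn Sector is on daylight time, UTC−07:15.
08:15 UTC − 7h15m = 01:00 local.

01:00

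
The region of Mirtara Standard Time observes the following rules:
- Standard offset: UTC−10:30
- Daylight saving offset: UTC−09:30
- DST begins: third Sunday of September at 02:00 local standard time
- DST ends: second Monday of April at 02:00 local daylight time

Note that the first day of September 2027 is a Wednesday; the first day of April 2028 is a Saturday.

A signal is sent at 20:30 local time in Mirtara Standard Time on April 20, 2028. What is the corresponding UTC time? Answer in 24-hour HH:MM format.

07:00

1 September 2027 is a Wednesday, so the first Sunday is September 5 and the third is September 19.
1 April 2028 is a Saturday, so the first Monday is April 3 and the second is April 10.
April 20, 2028 does not fall between 19 September 2027 and 10 April 2028, so daylight saving is not in effect and Mirtara Standard Time is at UTC−10:30.
20:30 local + 10h30m = 07:00 UTC (rolling into the next day, 21 April 2028).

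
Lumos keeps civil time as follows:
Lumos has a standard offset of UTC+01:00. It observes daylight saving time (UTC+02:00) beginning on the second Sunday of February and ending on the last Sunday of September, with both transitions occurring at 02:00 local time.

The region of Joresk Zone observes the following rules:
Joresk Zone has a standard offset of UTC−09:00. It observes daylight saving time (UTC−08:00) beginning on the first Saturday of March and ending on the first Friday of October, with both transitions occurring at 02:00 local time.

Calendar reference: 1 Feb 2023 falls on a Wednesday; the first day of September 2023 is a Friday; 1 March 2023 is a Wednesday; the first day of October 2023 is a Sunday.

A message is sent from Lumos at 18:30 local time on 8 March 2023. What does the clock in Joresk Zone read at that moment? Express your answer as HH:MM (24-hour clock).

1 February 2023 is a Wednesday, so the first Sunday is February 5 and the second is February 12.
1 September 2023 is a Friday, so Sundays fall on 3, 10, 17, 24; the last is September 24.
8 March 2023 lies within the daylight-saving period (12 February – 24 September), so Lumos is on daylight time, UTC+02:00.
18:30 Lumos − 2h = 16:30 UTC.
1 March 2023 is a Wednesday, so the first Saturday is March 4.
1 October 2023 is a Sunday, so the first Friday is October 6.
At the standard offset (UTC−09:00), 16:30 UTC − 9h = 07:30 Joresk Zone standard time.
The standard-time date in Joresk Zone, 8 March 2023, falls between 4 March and 6 October, so daylight saving is in effect and Joresk Zone is at UTC−08:00.
16:30 UTC − 8h = 08:30 Joresk Zone.

08:30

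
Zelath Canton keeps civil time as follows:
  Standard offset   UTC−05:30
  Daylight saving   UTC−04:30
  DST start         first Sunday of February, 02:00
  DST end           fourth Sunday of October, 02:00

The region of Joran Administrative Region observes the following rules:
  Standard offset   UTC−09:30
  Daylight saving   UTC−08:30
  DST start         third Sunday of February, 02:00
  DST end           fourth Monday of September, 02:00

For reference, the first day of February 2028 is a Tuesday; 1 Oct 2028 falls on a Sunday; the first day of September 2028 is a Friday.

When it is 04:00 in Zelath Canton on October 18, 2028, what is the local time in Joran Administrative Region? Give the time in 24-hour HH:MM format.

1 February 2028 is a Tuesday, so the first Sunday is February 6.
1 October 2028 is a Sunday, so the first Sunday is October 1 and the fourth is October 22.
October 18, 2028 falls between 6 February and 22 October, so daylight saving is in effect and Zelath Canton is at UTC−04:30.
04:00 Zelath Canton + 4h30m = 08:30 UTC.
1 February 2028 is a Tuesday, so the first Sunday is February 6 and the third is February 20.
1 September 2028 is a Friday, so the first Monday is September 4 and the fourth is September 25.
At the standard offset (UTC−09:30), 08:30 UTC − 9h30m = 23:00 Joran Administrative Region standard time (rolling into the previous day, 17 October 2028).
Daylight saving runs 20 February – 25 September; the standard-time date in Joran Administrative Region, October 17, 2028, is outside that window, so Joran Administrative Region is on standard time at UTC−09:30.
08:30 UTC − 9h30m = 23:00 Joran Administrative Region (rolling into the previous day, 17 October 2028).

23:00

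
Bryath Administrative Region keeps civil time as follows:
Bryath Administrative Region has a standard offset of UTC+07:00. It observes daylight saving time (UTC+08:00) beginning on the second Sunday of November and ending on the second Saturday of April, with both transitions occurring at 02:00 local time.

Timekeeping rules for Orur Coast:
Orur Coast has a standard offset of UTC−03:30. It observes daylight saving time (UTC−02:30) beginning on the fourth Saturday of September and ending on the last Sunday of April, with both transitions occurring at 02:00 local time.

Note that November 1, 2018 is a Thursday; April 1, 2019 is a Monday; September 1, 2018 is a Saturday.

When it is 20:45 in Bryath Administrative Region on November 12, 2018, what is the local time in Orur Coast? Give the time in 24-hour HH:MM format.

10:15

1 November 2018 is a Thursday, so the first Sunday is November 4 and the second is November 11.
1 April 2019 is a Monday, so the first Saturday is April 6 and the second is April 13.
November 12, 2018 falls between 11 November 2018 and 13 April 2019, so daylight saving is in effect and Bryath Administrative Region is at UTC+08:00.
20:45 Bryath Administrative Region − 8h = 12:45 UTC.
1 September 2018 is a Saturday, so the first Saturday is September 1 and the fourth is September 22.
1 April 2019 is a Monday, so Sundays fall on 7, 14, 21, 28; the last is April 28.
At the standard offset (UTC−03:30), 12:45 UTC − 3h30m = 09:15 Orur Coast standard time.
Daylight saving runs 22 September 2018 – 28 April 2019; the standard-time date in Orur Coast, November 12, 2018, is inside that window, so Orur Coast is at UTC−02:30.
12:45 UTC − 2h30m = 10:15 Orur Coast.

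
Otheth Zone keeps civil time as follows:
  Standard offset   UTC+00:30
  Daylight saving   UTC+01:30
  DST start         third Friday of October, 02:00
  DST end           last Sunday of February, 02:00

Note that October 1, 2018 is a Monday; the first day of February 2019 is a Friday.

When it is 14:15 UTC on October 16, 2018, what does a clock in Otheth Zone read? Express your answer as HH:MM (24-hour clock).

1 October 2018 is a Monday, so the first Friday is October 5 and the third is October 19.
1 February 2019 is a Friday, so Sundays fall on 3, 10, 17, 24; the last is February 24.
At the standard offset (UTC+00:30), 14:15 UTC + 0h30m = 14:45 Otheth Zone standard time.
Daylight saving runs 19 October 2018 – 24 February 2019; the standard-time date in Otheth Zone, October 16, 2018, is outside that window, so Otheth Zone is on standard time at UTC+00:30.
14:15 UTC + 0h30m = 14:45 local.

14:45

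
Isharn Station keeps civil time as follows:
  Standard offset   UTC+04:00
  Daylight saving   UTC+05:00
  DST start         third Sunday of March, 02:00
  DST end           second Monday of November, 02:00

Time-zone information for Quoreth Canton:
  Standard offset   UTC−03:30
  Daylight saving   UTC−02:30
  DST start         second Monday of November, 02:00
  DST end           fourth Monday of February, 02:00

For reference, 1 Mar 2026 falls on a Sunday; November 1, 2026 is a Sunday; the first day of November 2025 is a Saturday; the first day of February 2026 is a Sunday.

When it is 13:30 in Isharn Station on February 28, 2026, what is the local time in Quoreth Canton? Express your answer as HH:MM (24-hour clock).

1 March 2026 is a Sunday, so the first Sunday is March 1 and the third is March 15.
1 November 2026 is a Sunday, so the first Monday is November 2 and the second is November 9.
Daylight saving runs 15 March – 9 November; February 28, 2026 is outside that window, so Isharn Station is on standard time at UTC+04:00.
13:30 Isharn Station − 4h = 09:30 UTC.
1 November 2025 is a Saturday, so the first Monday is November 3 and the second is November 10.
1 February 2026 is a Sunday, so the first Monday is February 2 and the fourth is February 23.
At the standard offset (UTC−03:30), 09:30 UTC − 3h30m = 06:00 Quoreth Canton standard time.
Daylight saving runs 10 November 2025 – 23 February 2026; the standard-time date in Quoreth Canton, February 28, 2026, is outside that window, so Quoreth Canton is on standard time at UTC−03:30.
09:30 UTC − 3h30m = 06:00 Quoreth Canton.

06:00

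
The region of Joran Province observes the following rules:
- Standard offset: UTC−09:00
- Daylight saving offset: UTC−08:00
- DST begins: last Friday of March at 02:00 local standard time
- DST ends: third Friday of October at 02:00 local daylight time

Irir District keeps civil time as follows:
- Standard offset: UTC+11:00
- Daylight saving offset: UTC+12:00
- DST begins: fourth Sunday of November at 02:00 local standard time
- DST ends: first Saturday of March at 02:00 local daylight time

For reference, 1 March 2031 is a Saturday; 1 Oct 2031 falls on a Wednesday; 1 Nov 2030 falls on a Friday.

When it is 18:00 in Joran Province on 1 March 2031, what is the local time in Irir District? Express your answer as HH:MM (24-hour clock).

1 March 2031 is a Saturday, so Fridays fall on 7, 14, 21, 28; the last is March 28.
1 October 2031 is a Wednesday, so the first Friday is October 3 and the third is October 17.
1 March 2031 does not fall between 28 March and 17 October, so daylight saving is not in effect and Joran Province is at UTC−09:00.
18:00 Joran Province + 9h = 03:00 UTC (rolling into the next day, 2 March 2031).
1 November 2030 is a Friday, so the first Sunday is November 3 and the fourth is November 24.
1 March 2031 is a Saturday, so the first Saturday is March 1.
At the standard offset (UTC+11:00), 03:00 UTC + 11h = 14:00 Irir District standard time.
The standard-time date in Irir District, 2 March 2031, does not fall between 24 November 2030 and 1 March 2031, so daylight saving is not in effect and Irir District is at UTC+11:00.
03:00 UTC + 11h = 14:00 Irir District.

14:00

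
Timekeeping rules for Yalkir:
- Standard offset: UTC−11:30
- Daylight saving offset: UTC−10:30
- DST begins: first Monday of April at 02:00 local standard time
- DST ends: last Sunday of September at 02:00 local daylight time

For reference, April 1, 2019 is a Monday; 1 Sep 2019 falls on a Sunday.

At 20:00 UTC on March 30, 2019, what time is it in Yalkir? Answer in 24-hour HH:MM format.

1 April 2019 is a Monday, so the first Monday is April 1.
1 September 2019 is a Sunday, so Sundays fall on 1, 8, 15, 22, 29; the last is September 29.
At the standard offset (UTC−11:30), 20:00 UTC − 11h30m = 08:30 Yalkir standard time.
Daylight saving runs 1 April – 29 September; the standard-time date in Yalkir, March 30, 2019, is outside that window, so Yalkir is on standard time at UTC−11:30.
20:00 UTC − 11h30m = 08:30 local.

08:30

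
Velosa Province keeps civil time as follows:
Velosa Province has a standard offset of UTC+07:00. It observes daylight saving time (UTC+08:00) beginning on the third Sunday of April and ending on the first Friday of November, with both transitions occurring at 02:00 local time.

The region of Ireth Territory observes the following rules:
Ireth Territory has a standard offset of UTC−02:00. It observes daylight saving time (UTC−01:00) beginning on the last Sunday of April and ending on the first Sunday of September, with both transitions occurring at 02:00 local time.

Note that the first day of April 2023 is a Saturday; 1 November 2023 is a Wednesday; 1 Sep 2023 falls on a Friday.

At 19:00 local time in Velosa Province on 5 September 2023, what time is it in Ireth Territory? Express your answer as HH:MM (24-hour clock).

09:00

1 April 2023 is a Saturday, so the first Sunday is April 2 and the third is April 16.
1 November 2023 is a Wednesday, so the first Friday is November 3.
5 September 2023 lies within the daylight-saving period (16 April – 3 November), so Velosa Province is on daylight time, UTC+08:00.
19:00 Velosa Province − 8h = 11:00 UTC.
1 April 2023 is a Saturday, so Sundays fall on 2, 9, 16, 23, 30; the last is April 30.
1 September 2023 is a Friday, so the first Sunday is September 3.
At the standard offset (UTC−02:00), 11:00 UTC − 2h = 09:00 Ireth Territory standard time.
The standard-time date in Ireth Territory, 5 September 2023, is outside the daylight-saving period (30 April – 3 September), so Ireth Territory is on standard time, UTC−02:00.
11:00 UTC − 2h = 09:00 Ireth Territory.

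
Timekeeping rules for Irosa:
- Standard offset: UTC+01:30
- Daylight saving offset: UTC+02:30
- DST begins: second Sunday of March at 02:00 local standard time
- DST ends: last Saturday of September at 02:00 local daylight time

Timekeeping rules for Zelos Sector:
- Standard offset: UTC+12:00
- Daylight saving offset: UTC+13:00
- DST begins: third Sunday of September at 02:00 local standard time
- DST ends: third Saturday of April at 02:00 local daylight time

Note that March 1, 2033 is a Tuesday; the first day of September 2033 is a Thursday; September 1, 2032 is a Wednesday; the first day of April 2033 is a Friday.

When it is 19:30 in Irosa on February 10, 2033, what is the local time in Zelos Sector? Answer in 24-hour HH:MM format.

1 March 2033 is a Tuesday, so the first Sunday is March 6 and the second is March 13.
1 September 2033 is a Thursday, so Saturdays fall on 3, 10, 17, 24; the last is September 24.
February 10, 2033 is outside the daylight-saving period (13 March – 24 September), so Irosa is on standard time, UTC+01:30.
19:30 Irosa − 1h30m = 18:00 UTC.
1 September 2032 is a Wednesday, so the first Sunday is September 5 and the third is September 19.
1 April 2033 is a Friday, so the first Saturday is April 2 and the third is April 16.
At the standard offset (UTC+12:00), 18:00 UTC + 12h = 06:00 Zelos Sector standard time (rolling into the next day, 11 February 2033).
The standard-time date in Zelos Sector, February 11, 2033, lies within the daylight-saving period (19 September 2032 – 16 April 2033), so Zelos Sector is on daylight time, UTC+13:00.
18:00 UTC + 13h = 07:00 Zelos Sector (rolling into the next day, 11 February 2033).

07:00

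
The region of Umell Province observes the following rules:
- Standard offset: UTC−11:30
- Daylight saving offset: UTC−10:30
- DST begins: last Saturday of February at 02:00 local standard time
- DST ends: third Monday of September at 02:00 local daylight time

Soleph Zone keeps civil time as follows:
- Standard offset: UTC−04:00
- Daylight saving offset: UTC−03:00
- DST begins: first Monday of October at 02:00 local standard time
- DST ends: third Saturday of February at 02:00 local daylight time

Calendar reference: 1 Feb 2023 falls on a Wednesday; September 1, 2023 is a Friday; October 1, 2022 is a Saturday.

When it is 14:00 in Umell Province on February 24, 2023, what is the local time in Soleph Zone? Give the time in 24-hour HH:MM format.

1 February 2023 is a Wednesday, so Saturdays fall on 4, 11, 18, 25; the last is February 25.
1 September 2023 is a Friday, so the first Monday is September 4 and the third is September 18.
February 24, 2023 is outside the daylight-saving period (25 February – 18 September), so Umell Province is on standard time, UTC−11:30.
14:00 Umell Province + 11h30m = 01:30 UTC (rolling into the next day, 25 February 2023).
1 October 2022 is a Saturday, so the first Monday is October 3.
1 February 2023 is a Wednesday, so the first Saturday is February 4 and the third is February 18.
At the standard offset (UTC−04:00), 01:30 UTC − 4h = 21:30 Soleph Zone standard time (rolling into the previous day, 24 February 2023).
The standard-time date in Soleph Zone, February 24, 2023, does not fall between 3 October 2022 and 18 February 2023, so daylight saving is not in effect and Soleph Zone is at UTC−04:00.
01:30 UTC − 4h = 21:30 Soleph Zone (rolling into the previous day, 24 February 2023).

21:30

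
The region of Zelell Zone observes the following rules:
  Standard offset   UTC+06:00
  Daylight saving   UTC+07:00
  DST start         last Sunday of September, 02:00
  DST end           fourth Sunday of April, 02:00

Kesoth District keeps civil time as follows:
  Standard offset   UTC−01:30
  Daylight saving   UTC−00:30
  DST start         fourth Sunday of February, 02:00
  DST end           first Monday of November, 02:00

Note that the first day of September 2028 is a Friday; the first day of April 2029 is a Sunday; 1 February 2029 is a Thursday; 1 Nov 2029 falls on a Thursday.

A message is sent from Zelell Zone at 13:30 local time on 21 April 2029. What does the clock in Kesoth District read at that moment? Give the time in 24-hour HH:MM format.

1 September 2028 is a Friday, so Sundays fall on 3, 10, 17, 24; the last is September 24.
1 April 2029 is a Sunday, so the first Sunday is April 1 and the fourth is April 22.
Daylight saving runs 24 September 2028 – 22 April 2029; 21 April 2029 is inside that window, so Zelell Zone is at UTC+07:00.
13:30 Zelell Zone − 7h = 06:30 UTC.
1 February 2029 is a Thursday, so the first Sunday is February 4 and the fourth is February 25.
1 November 2029 is a Thursday, so the first Monday is November 5.
At the standard offset (UTC−01:30), 06:30 UTC − 1h30m = 05:00 Kesoth District standard time.
Daylight saving runs 25 February – 5 November; the standard-time date in Kesoth District, 21 April 2029, is inside that window, so Kesoth District is at UTC−00:30.
06:30 UTC − 0h30m = 06:00 Kesoth District.

06:00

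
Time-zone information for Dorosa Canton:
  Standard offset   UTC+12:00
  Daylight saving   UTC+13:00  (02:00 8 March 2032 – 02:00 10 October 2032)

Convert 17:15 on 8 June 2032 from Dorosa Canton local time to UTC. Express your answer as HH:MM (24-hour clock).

8 June 2032 lies within the daylight-saving period (8 March – 10 October), so Dorosa Canton is on daylight time, UTC+13:00.
17:15 local − 13h = 04:15 UTC.

04:15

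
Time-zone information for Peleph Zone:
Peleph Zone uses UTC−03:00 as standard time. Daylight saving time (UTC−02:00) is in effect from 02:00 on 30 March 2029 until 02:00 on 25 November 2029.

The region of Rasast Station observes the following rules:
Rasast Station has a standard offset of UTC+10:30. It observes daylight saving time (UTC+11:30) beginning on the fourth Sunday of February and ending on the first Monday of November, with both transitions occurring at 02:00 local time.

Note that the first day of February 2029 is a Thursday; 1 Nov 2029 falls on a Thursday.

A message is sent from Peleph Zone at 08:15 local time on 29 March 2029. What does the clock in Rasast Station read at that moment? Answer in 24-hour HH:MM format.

22:45

Daylight saving runs 30 March – 25 November; 29 March 2029 is outside that window, so Peleph Zone is on standard time at UTC−03:00.
08:15 Peleph Zone + 3h = 11:15 UTC.
1 February 2029 is a Thursday, so the first Sunday is February 4 and the fourth is February 25.
1 November 2029 is a Thursday, so the first Monday is November 5.
At the standard offset (UTC+10:30), 11:15 UTC + 10h30m = 21:45 Rasast Station standard time.
The standard-time date in Rasast Station, 29 March 2029, falls between 25 February and 5 November, so daylight saving is in effect and Rasast Station is at UTC+11:30.
11:15 UTC + 11h30m = 22:45 Rasast Station.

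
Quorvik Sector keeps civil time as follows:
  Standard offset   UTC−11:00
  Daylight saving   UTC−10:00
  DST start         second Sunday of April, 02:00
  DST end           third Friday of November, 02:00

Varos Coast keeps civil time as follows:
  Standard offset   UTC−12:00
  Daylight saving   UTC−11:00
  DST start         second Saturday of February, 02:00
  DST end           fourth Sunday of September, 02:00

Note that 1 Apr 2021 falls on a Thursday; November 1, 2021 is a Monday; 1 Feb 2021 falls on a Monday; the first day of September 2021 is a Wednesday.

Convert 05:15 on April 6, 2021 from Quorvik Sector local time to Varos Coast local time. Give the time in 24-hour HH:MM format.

05:15

1 April 2021 is a Thursday, so the first Sunday is April 4 and the second is April 11.
1 November 2021 is a Monday, so the first Friday is November 5 and the third is November 19.
Daylight saving runs 11 April – 19 November; April 6, 2021 is outside that window, so Quorvik Sector is on standard time at UTC−11:00.
05:15 Quorvik Sector + 11h = 16:15 UTC.
1 February 2021 is a Monday, so the first Saturday is February 6 and the second is February 13.
1 September 2021 is a Wednesday, so the first Sunday is September 5 and the fourth is September 26.
At the standard offset (UTC−12:00), 16:15 UTC − 12h = 04:15 Varos Coast standard time.
The standard-time date in Varos Coast, April 6, 2021, falls between 13 February and 26 September, so daylight saving is in effect and Varos Coast is at UTC−11:00.
16:15 UTC − 11h = 05:15 Varos Coast.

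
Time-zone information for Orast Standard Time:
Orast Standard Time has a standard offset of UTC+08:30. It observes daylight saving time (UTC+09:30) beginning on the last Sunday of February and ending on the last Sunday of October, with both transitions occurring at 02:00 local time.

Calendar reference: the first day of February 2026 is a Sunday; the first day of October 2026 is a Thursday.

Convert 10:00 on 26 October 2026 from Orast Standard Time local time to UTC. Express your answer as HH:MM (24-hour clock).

1 February 2026 is a Sunday, so Sundays fall on 1, 8, 15, 22; the last is February 22.
1 October 2026 is a Thursday, so Sundays fall on 4, 11, 18, 25; the last is October 25.
26 October 2026 does not fall between 22 February and 25 October, so daylight saving is not in effect and Orast Standard Time is at UTC+08:30.
10:00 local − 8h30m = 01:30 UTC.

01:30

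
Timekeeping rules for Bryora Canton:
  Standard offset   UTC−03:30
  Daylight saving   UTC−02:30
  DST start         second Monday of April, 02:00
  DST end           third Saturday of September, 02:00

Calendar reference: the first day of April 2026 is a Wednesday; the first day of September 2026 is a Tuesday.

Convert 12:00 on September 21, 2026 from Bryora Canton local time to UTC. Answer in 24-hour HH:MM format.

1 April 2026 is a Wednesday, so the first Monday is April 6 and the second is April 13.
1 September 2026 is a Tuesday, so the first Saturday is September 5 and the third is September 19.
Daylight saving runs 13 April – 19 September; September 21, 2026 is outside that window, so Bryora Canton is on standard time at UTC−03:30.
12:00 local + 3h30m = 15:30 UTC.

15:30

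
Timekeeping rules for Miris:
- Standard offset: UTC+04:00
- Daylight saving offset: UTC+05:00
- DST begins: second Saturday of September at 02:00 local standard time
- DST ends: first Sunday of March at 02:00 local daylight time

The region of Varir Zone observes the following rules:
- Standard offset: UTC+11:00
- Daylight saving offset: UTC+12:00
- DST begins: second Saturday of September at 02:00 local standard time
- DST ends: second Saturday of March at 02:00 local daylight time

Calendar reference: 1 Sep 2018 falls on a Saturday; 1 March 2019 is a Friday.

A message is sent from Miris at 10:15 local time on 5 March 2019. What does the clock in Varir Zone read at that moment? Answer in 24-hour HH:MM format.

1 September 2018 is a Saturday, so the first Saturday is September 1 and the second is September 8.
1 March 2019 is a Friday, so the first Sunday is March 3.
5 March 2019 does not fall between 8 September 2018 and 3 March 2019, so daylight saving is not in effect and Miris is at UTC+04:00.
10:15 Miris − 4h = 06:15 UTC.
1 September 2018 is a Saturday, so the first Saturday is September 1 and the second is September 8.
1 March 2019 is a Friday, so the first Saturday is March 2 and the second is March 9.
At the standard offset (UTC+11:00), 06:15 UTC + 11h = 17:15 Varir Zone standard time.
Daylight saving runs 8 September 2018 – 9 March 2019; the standard-time date in Varir Zone, 5 March 2019, is inside that window, so Varir Zone is at UTC+12:00.
06:15 UTC + 12h = 18:15 Varir Zone.

18:15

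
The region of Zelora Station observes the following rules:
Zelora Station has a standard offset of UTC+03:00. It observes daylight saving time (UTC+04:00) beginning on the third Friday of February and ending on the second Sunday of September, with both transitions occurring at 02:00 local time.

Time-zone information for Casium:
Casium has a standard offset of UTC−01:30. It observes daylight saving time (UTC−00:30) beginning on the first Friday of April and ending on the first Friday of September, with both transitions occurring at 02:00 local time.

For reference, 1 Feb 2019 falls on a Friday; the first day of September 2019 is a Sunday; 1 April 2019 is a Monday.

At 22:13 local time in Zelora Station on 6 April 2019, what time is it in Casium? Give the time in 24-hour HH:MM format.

1 February 2019 is a Friday, so the first Friday is February 1 and the third is February 15.
1 September 2019 is a Sunday, so the first Sunday is September 1 and the second is September 8.
6 April 2019 lies within the daylight-saving period (15 February – 8 September), so Zelora Station is on daylight time, UTC+04:00.
22:13 Zelora Station − 4h = 18:13 UTC.
1 April 2019 is a Monday, so the first Friday is April 5.
1 September 2019 is a Sunday, so the first Friday is September 6.
At the standard offset (UTC−01:30), 18:13 UTC − 1h30m = 16:43 Casium standard time.
The standard-time date in Casium, 6 April 2019, falls between 5 April and 6 September, so daylight saving is in effect and Casium is at UTC−00:30.
18:13 UTC − 0h30m = 17:43 Casium.

17:43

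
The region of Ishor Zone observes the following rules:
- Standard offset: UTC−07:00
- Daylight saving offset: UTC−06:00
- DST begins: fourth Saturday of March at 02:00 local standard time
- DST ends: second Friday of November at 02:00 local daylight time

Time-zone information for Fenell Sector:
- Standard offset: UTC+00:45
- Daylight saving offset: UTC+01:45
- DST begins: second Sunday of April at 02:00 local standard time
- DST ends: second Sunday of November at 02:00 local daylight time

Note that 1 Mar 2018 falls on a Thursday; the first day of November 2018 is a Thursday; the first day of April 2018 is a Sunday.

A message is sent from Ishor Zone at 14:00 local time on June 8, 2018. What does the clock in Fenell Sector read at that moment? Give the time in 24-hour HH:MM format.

21:45

1 March 2018 is a Thursday, so the first Saturday is March 3 and the fourth is March 24.
1 November 2018 is a Thursday, so the first Friday is November 2 and the second is November 9.
June 8, 2018 falls between 24 March and 9 November, so daylight saving is in effect and Ishor Zone is at UTC−06:00.
14:00 Ishor Zone + 6h = 20:00 UTC.
1 April 2018 is a Sunday, so the first Sunday is April 1 and the second is April 8.
1 November 2018 is a Thursday, so the first Sunday is November 4 and the second is November 11.
At the standard offset (UTC+00:45), 20:00 UTC + 0h45m = 20:45 Fenell Sector standard time.
The standard-time date in Fenell Sector, June 8, 2018, falls between 8 April and 11 November, so daylight saving is in effect and Fenell Sector is at UTC+01:45.
20:00 UTC + 1h45m = 21:45 Fenell Sector.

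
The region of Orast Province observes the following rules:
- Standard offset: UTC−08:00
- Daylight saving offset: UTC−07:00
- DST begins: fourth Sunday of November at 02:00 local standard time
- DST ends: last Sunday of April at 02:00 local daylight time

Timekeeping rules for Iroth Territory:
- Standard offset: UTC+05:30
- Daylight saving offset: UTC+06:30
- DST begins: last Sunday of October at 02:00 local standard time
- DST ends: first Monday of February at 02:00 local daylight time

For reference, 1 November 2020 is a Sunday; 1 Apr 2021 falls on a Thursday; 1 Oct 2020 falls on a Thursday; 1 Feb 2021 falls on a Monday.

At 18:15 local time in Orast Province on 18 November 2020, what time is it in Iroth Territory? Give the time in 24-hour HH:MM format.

1 November 2020 is a Sunday, so the first Sunday is November 1 and the fourth is November 22.
1 April 2021 is a Thursday, so Sundays fall on 4, 11, 18, 25; the last is April 25.
Daylight saving runs 22 November 2020 – 25 April 2021; 18 November 2020 is outside that window, so Orast Province is on standard time at UTC−08:00.
18:15 Orast Province + 8h = 02:15 UTC (rolling into the next day, 19 November 2020).
1 October 2020 is a Thursday, so Sundays fall on 4, 11, 18, 25; the last is October 25.
1 February 2021 is a Monday, so the first Monday is February 1.
At the standard offset (UTC+05:30), 02:15 UTC + 5h30m = 07:45 Iroth Territory standard time.
Daylight saving runs 25 October 2020 – 1 February 2021; the standard-time date in Iroth Territory, 19 November 2020, is inside that window, so Iroth Territory is at UTC+06:30.
02:15 UTC + 6h30m = 08:45 Iroth Territory.

08:45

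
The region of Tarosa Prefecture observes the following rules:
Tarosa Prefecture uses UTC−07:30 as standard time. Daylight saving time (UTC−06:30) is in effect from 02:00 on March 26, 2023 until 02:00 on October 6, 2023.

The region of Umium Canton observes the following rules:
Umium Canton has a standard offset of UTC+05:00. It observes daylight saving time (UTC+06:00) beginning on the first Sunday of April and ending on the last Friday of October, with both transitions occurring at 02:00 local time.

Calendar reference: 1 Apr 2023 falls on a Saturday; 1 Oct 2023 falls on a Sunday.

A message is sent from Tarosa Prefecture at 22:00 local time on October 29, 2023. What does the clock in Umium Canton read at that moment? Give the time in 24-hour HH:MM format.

10:30

October 29, 2023 is outside the daylight-saving period (26 March – 6 October), so Tarosa Prefecture is on standard time, UTC−07:30.
22:00 Tarosa Prefecture + 7h30m = 05:30 UTC (rolling into the next day, 30 October 2023).
1 April 2023 is a Saturday, so the first Sunday is April 2.
1 October 2023 is a Sunday, so Fridays fall on 6, 13, 20, 27; the last is October 27.
At the standard offset (UTC+05:00), 05:30 UTC + 5h = 10:30 Umium Canton standard time.
Daylight saving runs 2 April – 27 October; the standard-time date in Umium Canton, October 30, 2023, is outside that window, so Umium Canton is on standard time at UTC+05:00.
05:30 UTC + 5h = 10:30 Umium Canton.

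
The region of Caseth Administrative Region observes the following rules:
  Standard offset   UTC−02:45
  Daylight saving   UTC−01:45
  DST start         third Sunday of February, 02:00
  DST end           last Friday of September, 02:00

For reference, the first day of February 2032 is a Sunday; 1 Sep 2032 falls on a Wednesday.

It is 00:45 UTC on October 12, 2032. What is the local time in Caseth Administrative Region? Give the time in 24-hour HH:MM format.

22:00

1 February 2032 is a Sunday, so the first Sunday is February 1 and the third is February 15.
1 September 2032 is a Wednesday, so Fridays fall on 3, 10, 17, 24; the last is September 24.
At the standard offset (UTC−02:45), 00:45 UTC − 2h45m = 22:00 Caseth Administrative Region standard time (rolling into the previous day, 11 October 2032).
Daylight saving runs 15 February – 24 September; the standard-time date in Caseth Administrative Region, October 11, 2032, is outside that window, so Caseth Administrative Region is on standard time at UTC−02:45.
00:45 UTC − 2h45m = 22:00 local (rolling into the previous day, 11 October 2032).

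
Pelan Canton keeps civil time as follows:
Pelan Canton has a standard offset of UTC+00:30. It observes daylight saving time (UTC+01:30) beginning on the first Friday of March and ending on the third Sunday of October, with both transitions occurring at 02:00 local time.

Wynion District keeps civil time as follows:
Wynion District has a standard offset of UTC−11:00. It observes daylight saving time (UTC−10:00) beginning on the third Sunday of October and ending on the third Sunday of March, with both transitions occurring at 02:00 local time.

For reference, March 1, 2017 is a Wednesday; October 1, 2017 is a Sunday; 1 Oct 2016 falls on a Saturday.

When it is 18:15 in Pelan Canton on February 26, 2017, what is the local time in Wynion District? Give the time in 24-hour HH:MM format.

1 March 2017 is a Wednesday, so the first Friday is March 3.
1 October 2017 is a Sunday, so the first Sunday is October 1 and the third is October 15.
Daylight saving runs 3 March – 15 October; February 26, 2017 is outside that window, so Pelan Canton is on standard time at UTC+00:30.
18:15 Pelan Canton − 0h30m = 17:45 UTC.
1 October 2016 is a Saturday, so the first Sunday is October 2 and the third is October 16.
1 March 2017 is a Wednesday, so the first Sunday is March 5 and the third is March 19.
At the standard offset (UTC−11:00), 17:45 UTC − 11h = 06:45 Wynion District standard time.
The standard-time date in Wynion District, February 26, 2017, lies within the daylight-saving period (16 October 2016 – 19 March 2017), so Wynion District is on daylight time, UTC−10:00.
17:45 UTC − 10h = 07:45 Wynion District.

07:45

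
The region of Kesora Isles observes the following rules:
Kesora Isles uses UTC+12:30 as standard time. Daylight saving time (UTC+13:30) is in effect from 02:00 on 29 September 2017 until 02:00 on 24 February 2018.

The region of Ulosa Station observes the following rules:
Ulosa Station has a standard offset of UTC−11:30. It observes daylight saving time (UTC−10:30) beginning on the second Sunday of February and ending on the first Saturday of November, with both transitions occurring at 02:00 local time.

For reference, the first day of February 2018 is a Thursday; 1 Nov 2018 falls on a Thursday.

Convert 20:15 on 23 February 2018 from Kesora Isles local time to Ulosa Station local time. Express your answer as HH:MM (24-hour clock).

20:15

Daylight saving runs 29 September 2017 – 24 February 2018; 23 February 2018 is inside that window, so Kesora Isles is at UTC+13:30.
20:15 Kesora Isles − 13h30m = 06:45 UTC.
1 February 2018 is a Thursday, so the first Sunday is February 4 and the second is February 11.
1 November 2018 is a Thursday, so the first Saturday is November 3.
At the standard offset (UTC−11:30), 06:45 UTC − 11h30m = 19:15 Ulosa Station standard time (rolling into the previous day, 22 February 2018).
Daylight saving runs 11 February – 3 November; the standard-time date in Ulosa Station, 22 February 2018, is inside that window, so Ulosa Station is at UTC−10:30.
06:45 UTC − 10h30m = 20:15 Ulosa Station (rolling into the previous day, 22 February 2018).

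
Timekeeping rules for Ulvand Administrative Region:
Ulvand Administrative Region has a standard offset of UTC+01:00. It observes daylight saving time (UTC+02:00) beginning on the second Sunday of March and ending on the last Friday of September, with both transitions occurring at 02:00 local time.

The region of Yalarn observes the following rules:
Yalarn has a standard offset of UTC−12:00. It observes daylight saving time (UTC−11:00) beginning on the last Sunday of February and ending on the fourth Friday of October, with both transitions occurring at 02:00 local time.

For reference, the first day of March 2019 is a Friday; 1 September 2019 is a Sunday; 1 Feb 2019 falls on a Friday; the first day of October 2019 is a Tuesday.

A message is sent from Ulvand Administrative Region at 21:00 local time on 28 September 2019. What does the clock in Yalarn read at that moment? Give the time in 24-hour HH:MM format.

1 March 2019 is a Friday, so the first Sunday is March 3 and the second is March 10.
1 September 2019 is a Sunday, so Fridays fall on 6, 13, 20, 27; the last is September 27.
28 September 2019 is outside the daylight-saving period (10 March – 27 September), so Ulvand Administrative Region is on standard time, UTC+01:00.
21:00 Ulvand Administrative Region − 1h = 20:00 UTC.
1 February 2019 is a Friday, so Sundays fall on 3, 10, 17, 24; the last is February 24.
1 October 2019 is a Tuesday, so the first Friday is October 4 and the fourth is October 25.
At the standard offset (UTC−12:00), 20:00 UTC − 12h = 08:00 Yalarn standard time.
The standard-time date in Yalarn, 28 September 2019, falls between 24 February and 25 October, so daylight saving is in effect and Yalarn is at UTC−11:00.
20:00 UTC − 11h = 09:00 Yalarn.

09:00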